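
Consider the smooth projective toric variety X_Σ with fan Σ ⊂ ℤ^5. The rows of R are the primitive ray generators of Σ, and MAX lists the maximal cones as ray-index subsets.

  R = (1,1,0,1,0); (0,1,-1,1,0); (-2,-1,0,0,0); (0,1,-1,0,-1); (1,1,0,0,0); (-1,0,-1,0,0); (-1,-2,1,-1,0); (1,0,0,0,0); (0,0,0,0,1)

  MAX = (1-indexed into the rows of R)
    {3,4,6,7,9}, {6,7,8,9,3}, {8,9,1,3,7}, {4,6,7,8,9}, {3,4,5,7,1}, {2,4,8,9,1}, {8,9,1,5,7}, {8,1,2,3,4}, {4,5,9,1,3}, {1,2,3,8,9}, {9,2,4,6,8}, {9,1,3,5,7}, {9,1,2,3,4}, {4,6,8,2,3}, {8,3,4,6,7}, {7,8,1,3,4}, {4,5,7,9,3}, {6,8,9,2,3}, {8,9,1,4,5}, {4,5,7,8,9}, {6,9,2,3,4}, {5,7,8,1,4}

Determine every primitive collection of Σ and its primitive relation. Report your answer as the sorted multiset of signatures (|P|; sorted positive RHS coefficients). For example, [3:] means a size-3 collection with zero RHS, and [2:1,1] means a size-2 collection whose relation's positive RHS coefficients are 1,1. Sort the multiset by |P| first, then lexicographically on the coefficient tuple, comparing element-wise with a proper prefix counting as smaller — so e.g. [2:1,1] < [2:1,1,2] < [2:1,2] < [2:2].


7 collections generate NE(X_Σ); each relation:

  • {1,6}:  v_{1} + v_{6} = v_{2} ; sig = [2:1]
  • {2,7}:  v_{2} + v_{7} = v_{3} + v_{8} ; sig = [2:1,1]
  • {5,6}:  v_{5} + v_{6} = v_{4} + v_{9} ; sig = [2:1,1]
  • {2,5}:  v_{2} + v_{5} = v_{1} + v_{4} + v_{9} ; sig = [2:1,1,1]
  • {3,5,8}:  v_{3} + v_{5} + v_{8} = 0 ; sig = [3:]
  • {1,4,7,9}:  v_{1} + v_{4} + v_{7} + v_{9} = 0 ; sig = [4:]
  • {3,4,8,9}:  v_{3} + v_{4} + v_{8} + v_{9} = v_{6} ; sig = [4:1]

Sorted signature multiset PRS(X):
[[2:1], [2:1,1], [2:1,1], [2:1,1,1], [3:], [4:], [4:1]]


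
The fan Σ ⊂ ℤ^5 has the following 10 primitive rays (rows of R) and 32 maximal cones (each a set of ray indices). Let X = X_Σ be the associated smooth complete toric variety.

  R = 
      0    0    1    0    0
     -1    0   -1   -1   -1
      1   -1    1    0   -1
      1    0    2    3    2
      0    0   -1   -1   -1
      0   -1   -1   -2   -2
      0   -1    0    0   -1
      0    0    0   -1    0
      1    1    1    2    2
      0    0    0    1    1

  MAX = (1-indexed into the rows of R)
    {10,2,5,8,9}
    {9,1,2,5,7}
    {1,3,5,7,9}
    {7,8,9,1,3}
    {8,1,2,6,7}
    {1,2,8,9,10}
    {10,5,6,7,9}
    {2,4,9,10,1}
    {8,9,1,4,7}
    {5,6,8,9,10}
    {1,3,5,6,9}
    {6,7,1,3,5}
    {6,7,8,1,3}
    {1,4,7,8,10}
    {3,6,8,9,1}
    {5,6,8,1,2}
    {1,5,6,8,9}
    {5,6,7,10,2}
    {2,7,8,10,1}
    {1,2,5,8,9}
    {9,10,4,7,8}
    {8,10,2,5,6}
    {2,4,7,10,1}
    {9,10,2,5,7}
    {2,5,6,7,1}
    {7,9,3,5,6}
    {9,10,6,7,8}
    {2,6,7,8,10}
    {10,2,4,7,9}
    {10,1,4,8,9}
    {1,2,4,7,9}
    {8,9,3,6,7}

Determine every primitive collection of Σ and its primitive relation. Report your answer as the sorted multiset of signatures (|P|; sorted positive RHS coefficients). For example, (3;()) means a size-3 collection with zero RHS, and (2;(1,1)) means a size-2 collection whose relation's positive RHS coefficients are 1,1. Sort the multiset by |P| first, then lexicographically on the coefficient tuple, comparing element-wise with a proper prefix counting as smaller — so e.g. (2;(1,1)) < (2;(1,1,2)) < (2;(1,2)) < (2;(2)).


Σ has 14 primitive collections:

  P = {4,5}:  v_{4} + v_{5} = v_{7} + v_{9} — sig = (2;(1,1))
  P = {2,3}:  v_{2} + v_{3} = v_{1} + v_{5} + v_{7} — sig = (2;(1,1,1))
  P = {3,10}:  v_{3} + v_{10} = 2·v_{7} + v_{8} + v_{9} — sig = (2;(1,1,2))
  P = {4,6}:  v_{4} + v_{6} = 2·v_{7} + v_{8} + v_{9} — sig = (2;(1,1,2))
  P = {3,4}:  v_{3} + v_{4} = v_{1} + 3·v_{7} + v_{8} + 2·v_{9} — sig = (2;(1,1,2,3))
  P = {1,5,10}:  v_{1} + v_{5} + v_{10} = 0 — sig = (3;())
  P = {2,6,9}:  v_{2} + v_{6} + v_{9} = v_{5} — sig = (3;(1))
  P = {5,7,8}:  v_{5} + v_{7} + v_{8} = v_{6} — sig = (3;(1))
  P = {1,6,10}:  v_{1} + v_{6} + v_{10} = v_{7} + v_{8} — sig = (3;(1,1))
  P = {2,4,8}:  v_{2} + v_{4} + v_{8} = v_{1} + v_{10} — sig = (3;(1,1))
  P = {3,5,8}:  v_{3} + v_{5} + v_{8} = v_{1} + 2·v_{6} + v_{9} — sig = (3;(1,1,2))
  P = {2,7,8,9}:  v_{2} + v_{7} + v_{8} + v_{9} = 0 — sig = (4;())
  P = {1,6,7,9}:  v_{1} + v_{6} + v_{7} + v_{9} = v_{3} — sig = (4;(1))
  P = {1,7,9,10}:  v_{1} + v_{7} + v_{9} + v_{10} = v_{4} — sig = (4;(1))

so the primitive-relation signature multiset is
    |P|=2: 5 collections, coeffs (1,1), (1,1,1), (1,1,2), (1,1,2), (1,1,2,3)
    |P|=3: 6 collections, coeffs (), (1), (1), (1,1), (1,1), (1,1,2)
    |P|=4: 3 collections, coeffs (), (1), (1)


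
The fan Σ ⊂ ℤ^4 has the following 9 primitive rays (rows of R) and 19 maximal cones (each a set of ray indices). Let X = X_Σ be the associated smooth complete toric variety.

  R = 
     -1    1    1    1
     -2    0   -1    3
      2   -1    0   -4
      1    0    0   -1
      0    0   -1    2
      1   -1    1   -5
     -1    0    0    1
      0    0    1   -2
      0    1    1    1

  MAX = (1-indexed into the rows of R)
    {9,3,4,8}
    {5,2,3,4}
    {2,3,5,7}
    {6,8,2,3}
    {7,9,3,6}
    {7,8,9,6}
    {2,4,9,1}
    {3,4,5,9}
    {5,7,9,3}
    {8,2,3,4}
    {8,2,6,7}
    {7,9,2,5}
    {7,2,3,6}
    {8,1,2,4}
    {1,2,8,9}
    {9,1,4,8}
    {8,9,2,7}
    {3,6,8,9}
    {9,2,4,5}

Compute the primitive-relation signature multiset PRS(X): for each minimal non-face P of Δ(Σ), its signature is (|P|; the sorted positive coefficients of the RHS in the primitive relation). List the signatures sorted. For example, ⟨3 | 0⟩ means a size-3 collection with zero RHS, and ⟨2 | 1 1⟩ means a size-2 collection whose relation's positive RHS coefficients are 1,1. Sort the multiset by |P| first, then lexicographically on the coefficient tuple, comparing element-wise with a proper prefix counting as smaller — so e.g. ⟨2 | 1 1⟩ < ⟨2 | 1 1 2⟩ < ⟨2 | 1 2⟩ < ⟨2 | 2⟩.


|primitive collections| = 12. Relations:

  P={4,7}:  v_{4} + v_{7} = 0  ⟹  sig = ⟨2 | 0⟩
  P={5,8}:  v_{5} + v_{8} = 0  ⟹  sig = ⟨2 | 0⟩
  P={1,3}:  v_{1} + v_{3} = v_{4} + v_{8}  ⟹  sig = ⟨2 | 1 1⟩
  P={4,6}:  v_{4} + v_{6} = v_{3} + v_{8}  ⟹  sig = ⟨2 | 1 1⟩
  P={5,6}:  v_{5} + v_{6} = v_{3} + v_{7}  ⟹  sig = ⟨2 | 1 1⟩
  P={1,5}:  v_{1} + v_{5} = v_{2} + v_{4} + v_{9}  ⟹  sig = ⟨2 | 1 1 1⟩
  P={1,7}:  v_{1} + v_{7} = v_{2} + v_{8} + v_{9}  ⟹  sig = ⟨2 | 1 1 1⟩
  P={1,6}:  v_{1} + v_{6} = 2·v_{8}  ⟹  sig = ⟨2 | 2⟩
  P={2,3,9}:  v_{2} + v_{3} + v_{9} = 0  ⟹  sig = ⟨3 | 0⟩
  P={3,7,8}:  v_{3} + v_{7} + v_{8} = v_{6}  ⟹  sig = ⟨3 | 1⟩
  P={2,6,9}:  v_{2} + v_{6} + v_{9} = v_{7} + v_{8}  ⟹  sig = ⟨3 | 1 1⟩
  P={2,4,8,9}:  v_{2} + v_{4} + v_{8} + v_{9} = v_{1}  ⟹  sig = ⟨4 | 1⟩

Sorted signature multiset PRS(X):
    ⟨2 | 0⟩
    ⟨2 | 0⟩
    ⟨2 | 1 1⟩
    ⟨2 | 1 1⟩
    ⟨2 | 1 1⟩
    ⟨2 | 1 1 1⟩
    ⟨2 | 1 1 1⟩
    ⟨2 | 2⟩
    ⟨3 | 0⟩
    ⟨3 | 1⟩
    ⟨3 | 1 1⟩
    ⟨4 | 1⟩


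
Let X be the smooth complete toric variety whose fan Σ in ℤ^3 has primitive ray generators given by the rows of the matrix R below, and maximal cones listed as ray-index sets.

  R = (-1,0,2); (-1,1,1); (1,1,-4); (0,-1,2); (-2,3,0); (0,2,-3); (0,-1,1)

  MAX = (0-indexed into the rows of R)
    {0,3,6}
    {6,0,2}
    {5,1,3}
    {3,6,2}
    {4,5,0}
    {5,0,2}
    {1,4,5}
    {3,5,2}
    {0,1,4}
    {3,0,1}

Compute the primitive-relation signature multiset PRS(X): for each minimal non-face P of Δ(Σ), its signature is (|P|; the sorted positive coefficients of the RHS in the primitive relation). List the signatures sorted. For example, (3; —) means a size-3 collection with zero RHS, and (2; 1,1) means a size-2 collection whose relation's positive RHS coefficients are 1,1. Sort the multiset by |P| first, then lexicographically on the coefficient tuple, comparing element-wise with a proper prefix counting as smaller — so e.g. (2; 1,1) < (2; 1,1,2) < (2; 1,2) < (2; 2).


Σ has 9 primitive collections:

  {1,2}:  v_{1} + v_{2} = v_{5}  so sig = (2; 1)
  {1,6}:  v_{1} + v_{6} = v_{0}  so sig = (2; 1)
  {5,6}:  v_{5} + v_{6} = v_{0} + v_{2}  so sig = (2; 1,1)
  {2,4}:  v_{2} + v_{4} = v_{0} + 2·v_{5}  so sig = (2; 1,2)
  {4,6}:  v_{4} + v_{6} = 2·v_{0} + v_{5}  so sig = (2; 1,2)
  {3,4}:  v_{3} + v_{4} = 2·v_{1}  so sig = (2; 2)
  {0,2,3}:  v_{0} + v_{2} + v_{3} = 0  so sig = (3; —)
  {0,1,5}:  v_{0} + v_{1} + v_{5} = v_{4}  so sig = (3; 1)
  {0,3,5}:  v_{0} + v_{3} + v_{5} = v_{1}  so sig = (3; 1)

so the primitive-relation signature multiset is
    (2; 1)
    (2; 1)
    (2; 1,1)
    (2; 1,2)
    (2; 1,2)
    (2; 2)
    (3; —)
    (3; 1)
    (3; 1)


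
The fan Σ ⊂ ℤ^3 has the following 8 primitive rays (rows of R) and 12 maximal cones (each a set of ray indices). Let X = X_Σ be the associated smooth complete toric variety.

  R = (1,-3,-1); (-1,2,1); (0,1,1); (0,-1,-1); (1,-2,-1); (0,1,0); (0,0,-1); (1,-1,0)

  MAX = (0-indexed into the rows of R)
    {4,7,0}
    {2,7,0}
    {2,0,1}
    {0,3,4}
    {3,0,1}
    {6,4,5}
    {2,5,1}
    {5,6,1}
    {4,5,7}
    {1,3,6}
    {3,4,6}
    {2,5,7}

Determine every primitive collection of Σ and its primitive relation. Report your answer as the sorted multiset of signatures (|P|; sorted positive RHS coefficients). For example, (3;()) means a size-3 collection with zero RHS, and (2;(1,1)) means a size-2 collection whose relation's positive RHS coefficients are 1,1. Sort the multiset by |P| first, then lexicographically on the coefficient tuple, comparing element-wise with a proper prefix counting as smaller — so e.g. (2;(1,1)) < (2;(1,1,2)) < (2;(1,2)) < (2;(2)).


Σ has 10 primitive collections:

  P = {1,4}:  v_{1} + v_{4} = 0  so sig = (2;())
  P = {2,3}:  v_{2} + v_{3} = 0  so sig = (2;())
  P = {0,5}:  v_{0} + v_{5} = v_{4}  so sig = (2;(1))
  P = {1,7}:  v_{1} + v_{7} = v_{2}  so sig = (2;(1))
  P = {2,4}:  v_{2} + v_{4} = v_{7}  so sig = (2;(1))
  P = {2,6}:  v_{2} + v_{6} = v_{5}  so sig = (2;(1))
  P = {3,5}:  v_{3} + v_{5} = v_{6}  so sig = (2;(1))
  P = {3,7}:  v_{3} + v_{7} = v_{4}  so sig = (2;(1))
  P = {0,6}:  v_{0} + v_{6} = v_{3} + v_{4}  so sig = (2;(1,1))
  P = {6,7}:  v_{6} + v_{7} = v_{4} + v_{5}  so sig = (2;(1,1))

Sorted signature multiset PRS(X):
    |P|=2: 10 collections, coeffs (), (), (1), (1), (1), (1), (1), (1), (1,1), (1,1)


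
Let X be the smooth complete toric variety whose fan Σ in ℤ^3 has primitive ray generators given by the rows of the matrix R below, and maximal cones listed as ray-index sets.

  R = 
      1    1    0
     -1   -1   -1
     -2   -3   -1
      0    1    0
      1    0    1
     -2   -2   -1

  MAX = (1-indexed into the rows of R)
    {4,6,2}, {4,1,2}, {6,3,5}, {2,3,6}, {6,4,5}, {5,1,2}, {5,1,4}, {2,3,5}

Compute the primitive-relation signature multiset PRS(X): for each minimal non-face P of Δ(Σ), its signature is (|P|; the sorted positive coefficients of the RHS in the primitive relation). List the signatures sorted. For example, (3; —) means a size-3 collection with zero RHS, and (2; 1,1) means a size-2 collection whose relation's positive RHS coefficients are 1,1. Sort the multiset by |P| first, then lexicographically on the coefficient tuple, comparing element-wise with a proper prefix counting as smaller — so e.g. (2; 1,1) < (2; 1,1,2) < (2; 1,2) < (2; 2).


Minimal non-faces — 5 found among 6 rays, 8 max cones:

  • {1,6}:  v_{1} + v_{6} = v_{2}  ⟹  sig = (2; 1)
  • {3,4}:  v_{3} + v_{4} = v_{6}  ⟹  sig = (2; 1)
  • {1,3}:  v_{1} + v_{3} = 2·v_{2} + v_{5}  ⟹  sig = (2; 1,2)
  • {2,4,5}:  v_{2} + v_{4} + v_{5} = 0  ⟹  sig = (3; —)
  • {2,5,6}:  v_{2} + v_{5} + v_{6} = v_{3}  ⟹  sig = (3; 1)

Sorted signature multiset PRS(X):
    |P|=2: 3 collections, coeffs (1), (1), (1,2)
    |P|=3: 2 collections, coeffs (), (1)


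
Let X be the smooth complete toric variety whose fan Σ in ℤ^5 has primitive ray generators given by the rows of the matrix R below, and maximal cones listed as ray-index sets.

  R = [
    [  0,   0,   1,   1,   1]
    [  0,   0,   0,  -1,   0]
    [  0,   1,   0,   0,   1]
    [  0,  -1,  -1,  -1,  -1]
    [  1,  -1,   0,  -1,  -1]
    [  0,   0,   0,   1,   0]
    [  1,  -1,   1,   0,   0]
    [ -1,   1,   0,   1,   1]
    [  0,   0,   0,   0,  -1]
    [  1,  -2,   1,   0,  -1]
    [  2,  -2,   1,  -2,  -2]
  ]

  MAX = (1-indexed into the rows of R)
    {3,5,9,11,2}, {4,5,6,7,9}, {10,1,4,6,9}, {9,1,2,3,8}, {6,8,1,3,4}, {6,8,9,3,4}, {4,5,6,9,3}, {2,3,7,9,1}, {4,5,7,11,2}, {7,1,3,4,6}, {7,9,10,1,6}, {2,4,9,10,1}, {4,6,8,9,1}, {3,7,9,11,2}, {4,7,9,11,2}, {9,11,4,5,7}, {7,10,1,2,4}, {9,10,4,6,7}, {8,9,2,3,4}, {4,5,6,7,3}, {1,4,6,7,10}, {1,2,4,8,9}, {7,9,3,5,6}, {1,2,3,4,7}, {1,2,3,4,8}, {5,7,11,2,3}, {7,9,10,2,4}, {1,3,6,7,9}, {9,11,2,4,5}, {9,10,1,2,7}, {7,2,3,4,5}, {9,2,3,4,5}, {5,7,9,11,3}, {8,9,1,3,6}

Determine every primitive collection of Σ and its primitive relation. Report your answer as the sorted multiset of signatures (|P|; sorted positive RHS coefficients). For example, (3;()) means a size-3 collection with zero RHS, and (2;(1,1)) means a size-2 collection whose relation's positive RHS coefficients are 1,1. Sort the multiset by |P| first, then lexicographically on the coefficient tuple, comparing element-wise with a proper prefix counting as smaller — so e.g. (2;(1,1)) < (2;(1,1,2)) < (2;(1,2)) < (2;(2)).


|primitive collections| = 16. Relations:

  • {2,6}:  v_{2} + v_{6} = 0 — sig = (2;())
  • {5,8}:  v_{5} + v_{8} = 0 — sig = (2;())
  • {1,5}:  v_{1} + v_{5} = v_{7} — sig = (2;(1))
  • {3,10}:  v_{3} + v_{10} = v_{7} — sig = (2;(1))
  • {7,8}:  v_{7} + v_{8} = v_{1} — sig = (2;(1))
  • {6,11}:  v_{6} + v_{11} = v_{5} + v_{7} + v_{9} — sig = (2;(1,1,1))
  • {8,11}:  v_{8} + v_{11} = v_{2} + v_{7} + v_{9} — sig = (2;(1,1,1))
  • {1,11}:  v_{1} + v_{11} = v_{2} + 2·v_{7} + v_{9} — sig = (2;(1,1,2))
  • {5,10}:  v_{5} + v_{10} = v_{4} + 2·v_{7} + v_{9} — sig = (2;(1,1,2))
  • {8,10}:  v_{8} + v_{10} = 2·v_{1} + v_{4} + v_{9} — sig = (2;(1,1,2))
  • {10,11}:  v_{10} + v_{11} = v_{2} + v_{4} + 3·v_{7} + 2·v_{9} — sig = (2;(1,1,2,3))
  • {3,4,11}:  v_{3} + v_{4} + v_{11} = v_{2} + 2·v_{5} — sig = (3;(1,2))
  • {1,3,4,9}:  v_{1} + v_{3} + v_{4} + v_{9} = 0 — sig = (4;())
  • {1,4,7,9}:  v_{1} + v_{4} + v_{7} + v_{9} = v_{10} — sig = (4;(1))
  • {2,5,7,9}:  v_{2} + v_{5} + v_{7} + v_{9} = v_{11} — sig = (4;(1))
  • {3,4,7,9}:  v_{3} + v_{4} + v_{7} + v_{9} = v_{5} — sig = (4;(1))

so the primitive-relation signature multiset is
    |P|=2: 11 collections, coeffs (), (), (1), (1), (1), (1,1,1), (1,1,1), (1,1,2), (1,1,2), (1,1,2), (1,1,2,3)
    |P|=3: 1 collection, coeffs (1,2)
    |P|=4: 4 collections, coeffs (), (1), (1), (1)


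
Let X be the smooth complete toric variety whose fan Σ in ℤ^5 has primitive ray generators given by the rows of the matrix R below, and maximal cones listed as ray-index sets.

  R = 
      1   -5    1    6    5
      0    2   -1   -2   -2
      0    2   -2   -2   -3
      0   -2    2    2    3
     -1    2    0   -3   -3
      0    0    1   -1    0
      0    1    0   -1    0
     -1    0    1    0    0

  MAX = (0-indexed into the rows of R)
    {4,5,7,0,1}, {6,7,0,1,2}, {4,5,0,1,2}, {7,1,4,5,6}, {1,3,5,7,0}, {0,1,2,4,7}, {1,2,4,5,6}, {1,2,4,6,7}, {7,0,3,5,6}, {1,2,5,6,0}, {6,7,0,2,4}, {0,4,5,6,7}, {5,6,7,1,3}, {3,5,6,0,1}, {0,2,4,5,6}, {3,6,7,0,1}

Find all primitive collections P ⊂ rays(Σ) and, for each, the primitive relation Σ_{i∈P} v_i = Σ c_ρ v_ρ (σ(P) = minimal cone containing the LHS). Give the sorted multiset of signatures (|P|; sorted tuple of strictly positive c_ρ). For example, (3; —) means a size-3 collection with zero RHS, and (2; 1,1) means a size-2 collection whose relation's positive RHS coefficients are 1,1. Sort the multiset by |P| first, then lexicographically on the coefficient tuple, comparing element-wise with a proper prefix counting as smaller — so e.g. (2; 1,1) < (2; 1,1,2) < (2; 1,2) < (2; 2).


5 minimal non-faces of Δ(Σ) (on 8 rays):

  {2,3}:  v_{2} + v_{3} = 0 — sig = (2; —)
  {3,4}:  v_{3} + v_{4} = v_{5} + v_{7} — sig = (2; 1,1)
  {2,5,7}:  v_{2} + v_{5} + v_{7} = v_{4} — sig = (3; 1)
  {0,1,4,6}:  v_{0} + v_{1} + v_{4} + v_{6} = 0 — sig = (4; —)
  {0,1,5,6,7}:  v_{0} + v_{1} + v_{5} + v_{6} + v_{7} = v_{3} — sig = (5; 1)

so the primitive-relation signature multiset is
[(2; —), (2; 1,1), (3; 1), (4; —), (5; 1)]


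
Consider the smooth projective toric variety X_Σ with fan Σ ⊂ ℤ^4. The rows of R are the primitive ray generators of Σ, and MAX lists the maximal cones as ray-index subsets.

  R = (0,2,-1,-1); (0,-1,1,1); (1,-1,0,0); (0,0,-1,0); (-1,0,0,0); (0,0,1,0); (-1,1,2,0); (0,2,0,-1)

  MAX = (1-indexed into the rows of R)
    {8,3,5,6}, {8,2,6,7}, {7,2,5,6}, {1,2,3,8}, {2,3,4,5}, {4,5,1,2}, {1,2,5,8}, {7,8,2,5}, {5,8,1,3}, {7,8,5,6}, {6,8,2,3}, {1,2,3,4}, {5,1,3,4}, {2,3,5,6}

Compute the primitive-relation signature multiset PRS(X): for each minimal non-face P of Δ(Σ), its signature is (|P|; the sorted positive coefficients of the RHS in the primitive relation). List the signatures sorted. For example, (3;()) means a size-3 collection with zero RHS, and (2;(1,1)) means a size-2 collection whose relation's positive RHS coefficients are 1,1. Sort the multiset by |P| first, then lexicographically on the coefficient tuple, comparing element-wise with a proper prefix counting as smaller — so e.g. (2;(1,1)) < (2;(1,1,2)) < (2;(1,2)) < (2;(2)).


Minimal non-faces — 9 found among 8 rays, 14 max cones:

  • {4,6}:  v_{4} + v_{6} = 0  so sig = (2;())
  • {1,6}:  v_{1} + v_{6} = v_{8}  so sig = (2;(1))
  • {4,8}:  v_{4} + v_{8} = v_{1}  so sig = (2;(1))
  • {4,7}:  v_{4} + v_{7} = v_{2} + v_{5} + v_{8}  so sig = (2;(1,1,1))
  • {1,7}:  v_{1} + v_{7} = v_{2} + v_{5} + 2·v_{8}  so sig = (2;(1,1,2))
  • {3,7}:  v_{3} + v_{7} = 2·v_{6}  so sig = (2;(2))
  • {1,2,3,5}:  v_{1} + v_{2} + v_{3} + v_{5} = 0  so sig = (4;())
  • {2,3,5,8}:  v_{2} + v_{3} + v_{5} + v_{8} = v_{6}  so sig = (4;(1))
  • {2,5,6,8}:  v_{2} + v_{5} + v_{6} + v_{8} = v_{7}  so sig = (4;(1))

Hence PRS(X_Σ) =
    |P|=2: 6 collections, coeffs (), (1), (1), (1,1,1), (1,1,2), (2)
    |P|=4: 3 collections, coeffs (), (1), (1)


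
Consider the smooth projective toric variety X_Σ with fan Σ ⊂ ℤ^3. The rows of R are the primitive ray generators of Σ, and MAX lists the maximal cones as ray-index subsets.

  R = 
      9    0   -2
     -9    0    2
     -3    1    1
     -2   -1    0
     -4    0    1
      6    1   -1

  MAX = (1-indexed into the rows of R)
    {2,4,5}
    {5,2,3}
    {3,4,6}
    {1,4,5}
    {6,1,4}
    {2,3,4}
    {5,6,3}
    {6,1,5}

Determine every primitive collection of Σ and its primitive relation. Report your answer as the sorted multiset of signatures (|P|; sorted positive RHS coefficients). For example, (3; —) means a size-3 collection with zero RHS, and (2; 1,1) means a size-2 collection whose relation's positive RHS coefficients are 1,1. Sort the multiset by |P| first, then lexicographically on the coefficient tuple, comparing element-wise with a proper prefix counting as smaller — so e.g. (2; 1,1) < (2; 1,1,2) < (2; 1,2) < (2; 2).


|primitive collections| = 5. Relations:

  {1,2}:  v_{1} + v_{2} = 0 ; sig = (2; —)
  {1,3}:  v_{1} + v_{3} = v_{6} ; sig = (2; 1)
  {2,6}:  v_{2} + v_{6} = v_{3} ; sig = (2; 1)
  {4,5,6}:  v_{4} + v_{5} + v_{6} = 0 ; sig = (3; —)
  {3,4,5}:  v_{3} + v_{4} + v_{5} = v_{2} ; sig = (3; 1)

Sorted signature multiset PRS(X):
    |P|=2: 3 collections, coeffs (), (1), (1)
    |P|=3: 2 collections, coeffs (), (1)


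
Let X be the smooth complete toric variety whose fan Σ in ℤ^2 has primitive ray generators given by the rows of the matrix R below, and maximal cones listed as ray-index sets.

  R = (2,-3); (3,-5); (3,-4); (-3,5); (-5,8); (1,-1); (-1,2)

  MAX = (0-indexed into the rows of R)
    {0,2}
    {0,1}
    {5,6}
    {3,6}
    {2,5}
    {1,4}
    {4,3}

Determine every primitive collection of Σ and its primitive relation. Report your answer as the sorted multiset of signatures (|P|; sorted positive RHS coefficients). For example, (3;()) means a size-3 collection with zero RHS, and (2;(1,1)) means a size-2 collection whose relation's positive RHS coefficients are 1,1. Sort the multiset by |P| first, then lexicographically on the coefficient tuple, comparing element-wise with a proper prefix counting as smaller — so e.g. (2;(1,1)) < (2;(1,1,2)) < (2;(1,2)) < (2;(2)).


Primitive collections (14):

  P={1,3}:  v_{1} + v_{3} = 0 — sig = (2;())
  P={0,3}:  v_{0} + v_{3} = v_{6} — sig = (2;(1))
  P={0,4}:  v_{0} + v_{4} = v_{3} — sig = (2;(1))
  P={0,5}:  v_{0} + v_{5} = v_{2} — sig = (2;(1))
  P={0,6}:  v_{0} + v_{6} = v_{5} — sig = (2;(1))
  P={1,6}:  v_{1} + v_{6} = v_{0} — sig = (2;(1))
  P={2,3}:  v_{2} + v_{3} = v_{5} + v_{6} — sig = (2;(1,1))
  P={4,5}:  v_{4} + v_{5} = v_{3} + v_{6} — sig = (2;(1,1))
  P={1,5}:  v_{1} + v_{5} = 2·v_{0} — sig = (2;(2))
  P={2,4}:  v_{2} + v_{4} = 2·v_{6} — sig = (2;(2))
  P={2,6}:  v_{2} + v_{6} = 2·v_{5} — sig = (2;(2))
  P={3,5}:  v_{3} + v_{5} = 2·v_{6} — sig = (2;(2))
  P={4,6}:  v_{4} + v_{6} = 2·v_{3} — sig = (2;(2))
  P={1,2}:  v_{1} + v_{2} = 3·v_{0} — sig = (2;(3))

Signatures (|P|; sorted positive RHS coefficients), sorted:
    |P|=2: 14 collections, coeffs (), (1), (1), (1), (1), (1), (1,1), (1,1), (2), (2), (2), (2), (2), (3)


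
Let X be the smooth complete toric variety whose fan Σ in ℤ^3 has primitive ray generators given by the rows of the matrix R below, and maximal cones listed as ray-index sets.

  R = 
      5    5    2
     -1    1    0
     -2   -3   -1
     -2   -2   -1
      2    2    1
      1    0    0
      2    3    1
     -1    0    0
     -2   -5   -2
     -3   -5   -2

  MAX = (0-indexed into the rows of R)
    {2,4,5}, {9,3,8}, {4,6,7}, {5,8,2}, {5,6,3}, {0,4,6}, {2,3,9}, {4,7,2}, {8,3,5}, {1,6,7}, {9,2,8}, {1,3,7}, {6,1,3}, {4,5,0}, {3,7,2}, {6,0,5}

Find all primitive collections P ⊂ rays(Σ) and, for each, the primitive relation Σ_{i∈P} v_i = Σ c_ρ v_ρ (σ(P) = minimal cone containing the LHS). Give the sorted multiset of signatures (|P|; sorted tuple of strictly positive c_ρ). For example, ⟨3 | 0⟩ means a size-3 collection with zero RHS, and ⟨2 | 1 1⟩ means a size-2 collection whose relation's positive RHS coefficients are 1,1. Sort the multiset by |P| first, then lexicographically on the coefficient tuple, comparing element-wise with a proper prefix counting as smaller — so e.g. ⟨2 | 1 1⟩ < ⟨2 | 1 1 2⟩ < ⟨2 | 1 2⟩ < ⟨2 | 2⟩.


Primitive collections (25):

  P = {2,6}:  v_{2} + v_{6} = 0 ; sig = ⟨2 | 0⟩
  P = {3,4}:  v_{3} + v_{4} = 0 ; sig = ⟨2 | 0⟩
  P = {5,7}:  v_{5} + v_{7} = 0 ; sig = ⟨2 | 0⟩
  P = {5,9}:  v_{5} + v_{9} = v_{8} ; sig = ⟨2 | 1⟩
  P = {7,8}:  v_{7} + v_{8} = v_{9} ; sig = ⟨2 | 1⟩
  P = {0,2}:  v_{0} + v_{2} = v_{4} + v_{5} ; sig = ⟨2 | 1 1⟩
  P = {0,3}:  v_{0} + v_{3} = v_{5} + v_{6} ; sig = ⟨2 | 1 1⟩
  P = {0,7}:  v_{0} + v_{7} = v_{4} + v_{6} ; sig = ⟨2 | 1 1⟩
  P = {1,2}:  v_{1} + v_{2} = v_{3} + v_{7} ; sig = ⟨2 | 1 1⟩
  P = {1,4}:  v_{1} + v_{4} = v_{6} + v_{7} ; sig = ⟨2 | 1 1⟩
  P = {1,5}:  v_{1} + v_{5} = v_{3} + v_{6} ; sig = ⟨2 | 1 1⟩
  P = {4,9}:  v_{4} + v_{9} = v_{2} + v_{5} ; sig = ⟨2 | 1 1⟩
  P = {6,9}:  v_{6} + v_{9} = v_{3} + v_{5} ; sig = ⟨2 | 1 1⟩
  P = {7,9}:  v_{7} + v_{9} = v_{2} + v_{3} ; sig = ⟨2 | 1 1⟩
  P = {1,8}:  v_{1} + v_{8} = 2·v_{3} + v_{5} ; sig = ⟨2 | 1 2⟩
  P = {4,8}:  v_{4} + v_{8} = v_{2} + 2·v_{5} ; sig = ⟨2 | 1 2⟩
  P = {6,8}:  v_{6} + v_{8} = v_{3} + 2·v_{5} ; sig = ⟨2 | 1 2⟩
  P = {0,1}:  v_{0} + v_{1} = 2·v_{6} ; sig = ⟨2 | 2⟩
  P = {0,9}:  v_{0} + v_{9} = 2·v_{5} ; sig = ⟨2 | 2⟩
  P = {1,9}:  v_{1} + v_{9} = 2·v_{3} ; sig = ⟨2 | 2⟩
  P = {0,8}:  v_{0} + v_{8} = 3·v_{5} ; sig = ⟨2 | 3⟩
  P = {2,3,5}:  v_{2} + v_{3} + v_{5} = v_{9} ; sig = ⟨3 | 1⟩
  P = {3,6,7}:  v_{3} + v_{6} + v_{7} = v_{1} ; sig = ⟨3 | 1⟩
  P = {4,5,6}:  v_{4} + v_{5} + v_{6} = v_{0} ; sig = ⟨3 | 1⟩
  P = {2,3,8}:  v_{2} + v_{3} + v_{8} = 2·v_{9} ; sig = ⟨3 | 2⟩

Hence PRS(X_Σ) =
[⟨2 | 0⟩, ⟨2 | 0⟩, ⟨2 | 0⟩, ⟨2 | 1⟩, ⟨2 | 1⟩, ⟨2 | 1 1⟩, ⟨2 | 1 1⟩, ⟨2 | 1 1⟩, ⟨2 | 1 1⟩, ⟨2 | 1 1⟩, ⟨2 | 1 1⟩, ⟨2 | 1 1⟩, ⟨2 | 1 1⟩, ⟨2 | 1 1⟩, ⟨2 | 1 2⟩, ⟨2 | 1 2⟩, ⟨2 | 1 2⟩, ⟨2 | 2⟩, ⟨2 | 2⟩, ⟨2 | 2⟩, ⟨2 | 3⟩, ⟨3 | 1⟩, ⟨3 | 1⟩, ⟨3 | 1⟩, ⟨3 | 2⟩]


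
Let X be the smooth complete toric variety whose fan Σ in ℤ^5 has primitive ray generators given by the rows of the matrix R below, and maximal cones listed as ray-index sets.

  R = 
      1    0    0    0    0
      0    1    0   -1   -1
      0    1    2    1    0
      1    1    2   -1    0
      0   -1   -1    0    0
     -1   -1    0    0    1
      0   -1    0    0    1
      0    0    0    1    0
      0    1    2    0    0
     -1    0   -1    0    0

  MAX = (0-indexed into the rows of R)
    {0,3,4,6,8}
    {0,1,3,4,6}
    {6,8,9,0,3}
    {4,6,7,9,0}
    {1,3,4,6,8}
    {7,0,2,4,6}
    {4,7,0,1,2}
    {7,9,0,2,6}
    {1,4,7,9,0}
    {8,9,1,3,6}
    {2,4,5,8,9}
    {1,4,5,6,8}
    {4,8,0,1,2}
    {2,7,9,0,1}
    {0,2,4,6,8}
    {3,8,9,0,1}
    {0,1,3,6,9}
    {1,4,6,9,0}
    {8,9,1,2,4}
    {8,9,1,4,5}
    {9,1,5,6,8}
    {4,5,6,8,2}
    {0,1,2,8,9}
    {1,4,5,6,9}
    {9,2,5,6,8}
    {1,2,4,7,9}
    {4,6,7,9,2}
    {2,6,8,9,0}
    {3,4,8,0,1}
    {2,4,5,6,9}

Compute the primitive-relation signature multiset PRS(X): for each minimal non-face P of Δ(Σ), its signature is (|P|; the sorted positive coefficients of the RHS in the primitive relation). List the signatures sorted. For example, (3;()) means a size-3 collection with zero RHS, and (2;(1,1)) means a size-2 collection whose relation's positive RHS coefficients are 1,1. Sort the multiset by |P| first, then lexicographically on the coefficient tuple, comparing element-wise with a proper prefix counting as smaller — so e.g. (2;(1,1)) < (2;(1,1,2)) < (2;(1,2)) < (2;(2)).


Δ(Σ) — 10 vertices, 14 min non-faces:

  P = {0,5}:  v_{0} + v_{5} = v_{6}  so sig = (2;(1))
  P = {7,8}:  v_{7} + v_{8} = v_{2}  so sig = (2;(1))
  P = {3,7}:  v_{3} + v_{7} = v_{0} + v_{8}  so sig = (2;(1,1))
  P = {5,7}:  v_{5} + v_{7} = v_{2} + v_{4} + v_{6} + v_{9}  so sig = (2;(1,1,1,1))
  P = {3,5}:  v_{3} + v_{5} = v_{1} + 2·v_{6} + v_{8}  so sig = (2;(1,1,2))
  P = {2,3}:  v_{2} + v_{3} = v_{0} + 2·v_{8}  so sig = (2;(1,2))
  P = {1,6,7}:  v_{1} + v_{6} + v_{7} = 0  so sig = (3;())
  P = {1,2,6}:  v_{1} + v_{2} + v_{6} = v_{8}  so sig = (3;(1))
  P = {3,4,9}:  v_{3} + v_{4} + v_{9} = v_{1} + v_{6}  so sig = (3;(1,1))
  P = {1,2,5}:  v_{1} + v_{2} + v_{5} = v_{4} + 2·v_{8} + v_{9}  so sig = (3;(1,1,2))
  P = {0,4,8,9}:  v_{0} + v_{4} + v_{8} + v_{9} = 0  so sig = (4;())
  P = {0,1,6,8}:  v_{0} + v_{1} + v_{6} + v_{8} = v_{3}  so sig = (4;(1))
  P = {0,2,4,9}:  v_{0} + v_{2} + v_{4} + v_{9} = v_{7}  so sig = (4;(1))
  P = {4,6,8,9}:  v_{4} + v_{6} + v_{8} + v_{9} = v_{5}  so sig = (4;(1))

Hence PRS(X_Σ) =
    (2;(1))
    (2;(1))
    (2;(1,1))
    (2;(1,1,1,1))
    (2;(1,1,2))
    (2;(1,2))
    (3;())
    (3;(1))
    (3;(1,1))
    (3;(1,1,2))
    (4;())
    (4;(1))
    (4;(1))
    (4;(1))


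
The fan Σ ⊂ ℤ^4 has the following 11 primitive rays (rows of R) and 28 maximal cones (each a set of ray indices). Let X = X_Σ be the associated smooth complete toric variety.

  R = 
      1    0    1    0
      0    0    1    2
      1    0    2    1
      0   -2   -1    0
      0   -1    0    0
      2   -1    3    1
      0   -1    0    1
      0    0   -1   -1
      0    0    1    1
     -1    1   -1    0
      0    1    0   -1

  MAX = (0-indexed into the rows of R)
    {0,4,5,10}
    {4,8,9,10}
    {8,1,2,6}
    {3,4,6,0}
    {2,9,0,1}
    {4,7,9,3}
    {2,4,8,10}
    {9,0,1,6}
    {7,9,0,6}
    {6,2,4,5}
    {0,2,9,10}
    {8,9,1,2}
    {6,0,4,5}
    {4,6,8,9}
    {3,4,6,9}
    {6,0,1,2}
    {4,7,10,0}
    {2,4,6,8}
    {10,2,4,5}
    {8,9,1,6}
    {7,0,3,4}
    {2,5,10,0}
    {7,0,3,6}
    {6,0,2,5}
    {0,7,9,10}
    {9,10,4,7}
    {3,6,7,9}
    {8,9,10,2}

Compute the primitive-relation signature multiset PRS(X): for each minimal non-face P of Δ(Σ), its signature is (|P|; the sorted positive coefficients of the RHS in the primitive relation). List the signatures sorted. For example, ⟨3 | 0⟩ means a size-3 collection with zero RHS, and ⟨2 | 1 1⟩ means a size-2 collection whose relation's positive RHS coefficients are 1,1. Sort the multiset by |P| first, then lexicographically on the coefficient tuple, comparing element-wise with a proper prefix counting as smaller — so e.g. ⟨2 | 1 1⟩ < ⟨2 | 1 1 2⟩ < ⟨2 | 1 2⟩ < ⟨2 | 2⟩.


22 minimal non-faces of Δ(Σ) (on 11 rays):

  • {6,10}:  v_{6} + v_{10} = 0  ⟹  sig = ⟨2 | 0⟩
  • {7,8}:  v_{7} + v_{8} = 0  ⟹  sig = ⟨2 | 0⟩
  • {0,8}:  v_{0} + v_{8} = v_{2}  ⟹  sig = ⟨2 | 1⟩
  • {2,7}:  v_{2} + v_{7} = v_{0}  ⟹  sig = ⟨2 | 1⟩
  • {5,9}:  v_{5} + v_{9} = v_{2}  ⟹  sig = ⟨2 | 1⟩
  • {1,4}:  v_{1} + v_{4} = v_{6} + v_{8}  ⟹  sig = ⟨2 | 1 1⟩
  • {1,10}:  v_{1} + v_{10} = v_{2} + v_{9}  ⟹  sig = ⟨2 | 1 1⟩
  • {3,8}:  v_{3} + v_{8} = v_{4} + v_{6}  ⟹  sig = ⟨2 | 1 1⟩
  • {3,10}:  v_{3} + v_{10} = v_{4} + v_{7}  ⟹  sig = ⟨2 | 1 1⟩
  • {1,7}:  v_{1} + v_{7} = v_{0} + v_{6} + v_{9}  ⟹  sig = ⟨2 | 1 1 1⟩
  • {2,3}:  v_{2} + v_{3} = v_{0} + v_{4} + v_{6}  ⟹  sig = ⟨2 | 1 1 1⟩
  • {1,5}:  v_{1} + v_{5} = 2·v_{2} + v_{6}  ⟹  sig = ⟨2 | 1 2⟩
  • {5,7}:  v_{5} + v_{7} = 2·v_{0} + v_{4}  ⟹  sig = ⟨2 | 1 2⟩
  • {5,8}:  v_{5} + v_{8} = 2·v_{2} + v_{4}  ⟹  sig = ⟨2 | 1 2⟩
  • {3,5}:  v_{3} + v_{5} = 2·v_{0} + 2·v_{4} + v_{6}  ⟹  sig = ⟨2 | 1 2 2⟩
  • {1,3}:  v_{1} + v_{3} = 2·v_{6}  ⟹  sig = ⟨2 | 2⟩
  • {0,4,9}:  v_{0} + v_{4} + v_{9} = 0  ⟹  sig = ⟨3 | 0⟩
  • {0,2,4}:  v_{0} + v_{2} + v_{4} = v_{5}  ⟹  sig = ⟨3 | 1⟩
  • {2,4,9}:  v_{2} + v_{4} + v_{9} = v_{8}  ⟹  sig = ⟨3 | 1⟩
  • {2,6,9}:  v_{2} + v_{6} + v_{9} = v_{1}  ⟹  sig = ⟨3 | 1⟩
  • {4,6,7}:  v_{4} + v_{6} + v_{7} = v_{3}  ⟹  sig = ⟨3 | 1⟩
  • {0,3,9}:  v_{0} + v_{3} + v_{9} = v_{6} + v_{7}  ⟹  sig = ⟨3 | 1 1⟩

Sorted signature multiset PRS(X):
    ⟨2 | 0⟩
    ⟨2 | 0⟩
    ⟨2 | 1⟩
    ⟨2 | 1⟩
    ⟨2 | 1⟩
    ⟨2 | 1 1⟩
    ⟨2 | 1 1⟩
    ⟨2 | 1 1⟩
    ⟨2 | 1 1⟩
    ⟨2 | 1 1 1⟩
    ⟨2 | 1 1 1⟩
    ⟨2 | 1 2⟩
    ⟨2 | 1 2⟩
    ⟨2 | 1 2⟩
    ⟨2 | 1 2 2⟩
    ⟨2 | 2⟩
    ⟨3 | 0⟩
    ⟨3 | 1⟩
    ⟨3 | 1⟩
    ⟨3 | 1⟩
    ⟨3 | 1⟩
    ⟨3 | 1 1⟩


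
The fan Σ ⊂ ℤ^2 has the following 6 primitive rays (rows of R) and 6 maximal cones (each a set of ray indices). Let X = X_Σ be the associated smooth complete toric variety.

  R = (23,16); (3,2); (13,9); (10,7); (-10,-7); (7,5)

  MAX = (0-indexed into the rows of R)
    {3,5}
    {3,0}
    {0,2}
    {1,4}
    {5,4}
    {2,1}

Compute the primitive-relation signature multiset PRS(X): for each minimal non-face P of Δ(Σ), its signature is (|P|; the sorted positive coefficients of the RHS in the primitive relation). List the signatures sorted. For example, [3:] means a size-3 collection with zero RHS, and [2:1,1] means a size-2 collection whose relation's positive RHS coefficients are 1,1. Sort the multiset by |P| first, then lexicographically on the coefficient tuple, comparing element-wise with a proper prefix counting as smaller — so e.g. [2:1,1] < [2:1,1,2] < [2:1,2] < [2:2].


Σ has 9 primitive collections:

  P={3,4}:  v_{3} + v_{4} = 0  ⟹  sig = [2:]
  P={0,4}:  v_{0} + v_{4} = v_{2}  ⟹  sig = [2:1]
  P={1,3}:  v_{1} + v_{3} = v_{2}  ⟹  sig = [2:1]
  P={1,5}:  v_{1} + v_{5} = v_{3}  ⟹  sig = [2:1]
  P={2,3}:  v_{2} + v_{3} = v_{0}  ⟹  sig = [2:1]
  P={2,4}:  v_{2} + v_{4} = v_{1}  ⟹  sig = [2:1]
  P={0,1}:  v_{0} + v_{1} = 2·v_{2}  ⟹  sig = [2:2]
  P={2,5}:  v_{2} + v_{5} = 2·v_{3}  ⟹  sig = [2:2]
  P={0,5}:  v_{0} + v_{5} = 3·v_{3}  ⟹  sig = [2:3]

Signatures (|P|; sorted positive RHS coefficients), sorted:
[[2:], [2:1], [2:1], [2:1], [2:1], [2:1], [2:2], [2:2], [2:3]]


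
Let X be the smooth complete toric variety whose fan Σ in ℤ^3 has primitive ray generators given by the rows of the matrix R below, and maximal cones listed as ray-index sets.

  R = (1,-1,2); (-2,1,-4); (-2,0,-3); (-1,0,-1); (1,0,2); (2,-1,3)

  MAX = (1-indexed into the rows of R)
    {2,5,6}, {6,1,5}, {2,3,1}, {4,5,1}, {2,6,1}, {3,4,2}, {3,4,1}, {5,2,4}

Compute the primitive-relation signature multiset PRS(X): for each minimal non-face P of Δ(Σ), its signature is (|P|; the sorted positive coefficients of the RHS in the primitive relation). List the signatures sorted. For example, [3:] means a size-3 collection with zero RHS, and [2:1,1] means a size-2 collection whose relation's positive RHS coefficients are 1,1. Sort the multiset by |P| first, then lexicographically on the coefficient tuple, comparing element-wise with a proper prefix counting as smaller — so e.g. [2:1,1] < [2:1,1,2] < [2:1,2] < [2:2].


Primitive collections (5):

  P = {3,5}:  v_{3} + v_{5} = v_{4} ; sig = [2:1]
  P = {4,6}:  v_{4} + v_{6} = v_{1} ; sig = [2:1]
  P = {3,6}:  v_{3} + v_{6} = 2·v_{1} + v_{2} ; sig = [2:1,2]
  P = {1,2,5}:  v_{1} + v_{2} + v_{5} = 0 ; sig = [3:]
  P = {1,2,4}:  v_{1} + v_{2} + v_{4} = v_{3} ; sig = [3:1]

so the primitive-relation signature multiset is
[[2:1], [2:1], [2:1,2], [3:], [3:1]]


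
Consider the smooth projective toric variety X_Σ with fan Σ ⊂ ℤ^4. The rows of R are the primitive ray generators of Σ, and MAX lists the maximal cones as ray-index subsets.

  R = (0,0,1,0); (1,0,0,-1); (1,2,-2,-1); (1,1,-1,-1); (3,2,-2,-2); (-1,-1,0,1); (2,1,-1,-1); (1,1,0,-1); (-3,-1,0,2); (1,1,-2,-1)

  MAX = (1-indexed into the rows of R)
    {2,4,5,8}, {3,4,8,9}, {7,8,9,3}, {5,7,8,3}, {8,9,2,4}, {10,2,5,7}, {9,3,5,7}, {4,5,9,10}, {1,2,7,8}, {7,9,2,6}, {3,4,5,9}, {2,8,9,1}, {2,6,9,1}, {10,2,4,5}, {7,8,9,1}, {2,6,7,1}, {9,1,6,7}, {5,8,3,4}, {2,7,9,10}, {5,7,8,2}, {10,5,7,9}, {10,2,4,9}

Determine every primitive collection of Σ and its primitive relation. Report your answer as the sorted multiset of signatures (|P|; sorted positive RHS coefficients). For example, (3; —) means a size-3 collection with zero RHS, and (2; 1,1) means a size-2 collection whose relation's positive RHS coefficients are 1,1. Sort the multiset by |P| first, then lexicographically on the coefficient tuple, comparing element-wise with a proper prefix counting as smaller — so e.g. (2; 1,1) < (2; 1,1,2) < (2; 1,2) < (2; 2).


17 collections generate NE(X_Σ); each relation:

  P={6,8}:  v_{6} + v_{8} = 0 ; sig = (2; —)
  P={1,4}:  v_{1} + v_{4} = v_{8} ; sig = (2; 1)
  P={1,10}:  v_{1} + v_{10} = v_{4} ; sig = (2; 1)
  P={4,7}:  v_{4} + v_{7} = v_{5} ; sig = (2; 1)
  P={1,5}:  v_{1} + v_{5} = v_{7} + v_{8} ; sig = (2; 1,1)
  P={3,6}:  v_{3} + v_{6} = v_{5} + v_{9} ; sig = (2; 1,1)
  P={4,6}:  v_{4} + v_{6} = v_{2} + v_{7} + v_{9} ; sig = (2; 1,1,1)
  P={1,3}:  v_{1} + v_{3} = v_{7} + 2·v_{8} + v_{9} ; sig = (2; 1,1,2)
  P={3,10}:  v_{3} + v_{10} = 2·v_{4} + v_{5} + v_{9} ; sig = (2; 1,1,2)
  P={5,6}:  v_{5} + v_{6} = v_{2} + 2·v_{7} + v_{9} ; sig = (2; 1,1,2)
  P={2,3}:  v_{2} + v_{3} = 2·v_{4} ; sig = (2; 2)
  P={8,10}:  v_{8} + v_{10} = 2·v_{4} ; sig = (2; 2)
  P={6,10}:  v_{6} + v_{10} = 2·v_{2} + 2·v_{7} + 2·v_{9} ; sig = (2; 2,2,2)
  P={2,5,9}:  v_{2} + v_{5} + v_{9} = v_{10} ; sig = (3; 1)
  P={5,8,9}:  v_{5} + v_{8} + v_{9} = v_{3} ; sig = (3; 1)
  P={1,2,7,9}:  v_{1} + v_{2} + v_{7} + v_{9} = 0 ; sig = (4; —)
  P={2,7,8,9}:  v_{2} + v_{7} + v_{8} + v_{9} = v_{4} ; sig = (4; 1)

Sorted signature multiset PRS(X):
    (2; —)
    (2; 1)
    (2; 1)
    (2; 1)
    (2; 1,1)
    (2; 1,1)
    (2; 1,1,1)
    (2; 1,1,2)
    (2; 1,1,2)
    (2; 1,1,2)
    (2; 2)
    (2; 2)
    (2; 2,2,2)
    (3; 1)
    (3; 1)
    (4; —)
    (4; 1)


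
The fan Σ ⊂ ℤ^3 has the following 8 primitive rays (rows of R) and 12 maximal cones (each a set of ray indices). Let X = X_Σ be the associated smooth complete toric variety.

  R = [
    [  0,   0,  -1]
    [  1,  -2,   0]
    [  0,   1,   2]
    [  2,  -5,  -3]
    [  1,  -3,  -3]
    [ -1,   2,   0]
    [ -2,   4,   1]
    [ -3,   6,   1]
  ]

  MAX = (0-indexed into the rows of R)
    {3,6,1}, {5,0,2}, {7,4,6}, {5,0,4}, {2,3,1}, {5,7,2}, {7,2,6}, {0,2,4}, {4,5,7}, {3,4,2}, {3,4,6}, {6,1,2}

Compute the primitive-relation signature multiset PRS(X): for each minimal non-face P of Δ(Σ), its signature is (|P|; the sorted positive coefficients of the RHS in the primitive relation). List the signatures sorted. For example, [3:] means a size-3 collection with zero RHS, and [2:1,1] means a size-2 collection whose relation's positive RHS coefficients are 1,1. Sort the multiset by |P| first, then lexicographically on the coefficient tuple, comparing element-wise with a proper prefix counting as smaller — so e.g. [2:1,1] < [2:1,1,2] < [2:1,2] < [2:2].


Σ has 14 primitive collections:

  P={1,5}:  v_{1} + v_{5} = 0  ⟹  sig = [2:]
  P={1,4}:  v_{1} + v_{4} = v_{3}  ⟹  sig = [2:1]
  P={1,7}:  v_{1} + v_{7} = v_{6}  ⟹  sig = [2:1]
  P={3,5}:  v_{3} + v_{5} = v_{4}  ⟹  sig = [2:1]
  P={5,6}:  v_{5} + v_{6} = v_{7}  ⟹  sig = [2:1]
  P={0,1}:  v_{0} + v_{1} = v_{2} + v_{4}  ⟹  sig = [2:1,1]
  P={3,7}:  v_{3} + v_{7} = v_{4} + v_{6}  ⟹  sig = [2:1,1]
  P={0,3}:  v_{0} + v_{3} = v_{2} + 2·v_{4}  ⟹  sig = [2:1,2]
  P={0,6}:  v_{0} + v_{6} = 2·v_{5}  ⟹  sig = [2:2]
  P={0,7}:  v_{0} + v_{7} = 3·v_{5}  ⟹  sig = [2:3]
  P={2,3,6}:  v_{2} + v_{3} + v_{6} = 0  ⟹  sig = [3:]
  P={2,4,5}:  v_{2} + v_{4} + v_{5} = v_{0}  ⟹  sig = [3:1]
  P={2,4,6}:  v_{2} + v_{4} + v_{6} = v_{5}  ⟹  sig = [3:1]
  P={2,4,7}:  v_{2} + v_{4} + v_{7} = 2·v_{5}  ⟹  sig = [3:2]

Hence PRS(X_Σ) =
    [2:]
    [2:1]
    [2:1]
    [2:1]
    [2:1]
    [2:1,1]
    [2:1,1]
    [2:1,2]
    [2:2]
    [2:3]
    [3:]
    [3:1]
    [3:1]
    [3:2]


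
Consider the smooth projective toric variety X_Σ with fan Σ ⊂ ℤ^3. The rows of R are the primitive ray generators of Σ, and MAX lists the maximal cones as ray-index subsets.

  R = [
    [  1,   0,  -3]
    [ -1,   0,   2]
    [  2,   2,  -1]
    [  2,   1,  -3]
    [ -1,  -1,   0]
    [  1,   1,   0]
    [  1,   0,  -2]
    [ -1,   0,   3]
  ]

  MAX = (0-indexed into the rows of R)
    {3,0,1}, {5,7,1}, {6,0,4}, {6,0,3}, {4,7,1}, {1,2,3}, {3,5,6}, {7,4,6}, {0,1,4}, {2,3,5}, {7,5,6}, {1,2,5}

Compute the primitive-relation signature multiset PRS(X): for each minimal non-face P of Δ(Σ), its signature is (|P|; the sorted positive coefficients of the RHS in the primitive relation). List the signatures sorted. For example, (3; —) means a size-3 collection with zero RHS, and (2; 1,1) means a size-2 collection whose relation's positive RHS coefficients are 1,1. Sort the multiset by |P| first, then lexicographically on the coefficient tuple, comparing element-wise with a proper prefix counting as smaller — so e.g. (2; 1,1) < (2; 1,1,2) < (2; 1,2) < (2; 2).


|primitive collections| = 11. Relations:

  • {0,7}:  v_{0} + v_{7} = 0 ; sig = (2; —)
  • {1,6}:  v_{1} + v_{6} = 0 ; sig = (2; —)
  • {4,5}:  v_{4} + v_{5} = 0 ; sig = (2; —)
  • {0,5}:  v_{0} + v_{5} = v_{3} ; sig = (2; 1)
  • {3,4}:  v_{3} + v_{4} = v_{0} ; sig = (2; 1)
  • {3,7}:  v_{3} + v_{7} = v_{5} ; sig = (2; 1)
  • {2,4}:  v_{2} + v_{4} = v_{1} + v_{3} ; sig = (2; 1,1)
  • {2,6}:  v_{2} + v_{6} = v_{3} + v_{5} ; sig = (2; 1,1)
  • {0,2}:  v_{0} + v_{2} = v_{1} + 2·v_{3} ; sig = (2; 1,2)
  • {2,7}:  v_{2} + v_{7} = v_{1} + 2·v_{5} ; sig = (2; 1,2)
  • {1,3,5}:  v_{1} + v_{3} + v_{5} = v_{2} ; sig = (3; 1)

so the primitive-relation signature multiset is
    (2; —)
    (2; —)
    (2; —)
    (2; 1)
    (2; 1)
    (2; 1)
    (2; 1,1)
    (2; 1,1)
    (2; 1,2)
    (2; 1,2)
    (3; 1)


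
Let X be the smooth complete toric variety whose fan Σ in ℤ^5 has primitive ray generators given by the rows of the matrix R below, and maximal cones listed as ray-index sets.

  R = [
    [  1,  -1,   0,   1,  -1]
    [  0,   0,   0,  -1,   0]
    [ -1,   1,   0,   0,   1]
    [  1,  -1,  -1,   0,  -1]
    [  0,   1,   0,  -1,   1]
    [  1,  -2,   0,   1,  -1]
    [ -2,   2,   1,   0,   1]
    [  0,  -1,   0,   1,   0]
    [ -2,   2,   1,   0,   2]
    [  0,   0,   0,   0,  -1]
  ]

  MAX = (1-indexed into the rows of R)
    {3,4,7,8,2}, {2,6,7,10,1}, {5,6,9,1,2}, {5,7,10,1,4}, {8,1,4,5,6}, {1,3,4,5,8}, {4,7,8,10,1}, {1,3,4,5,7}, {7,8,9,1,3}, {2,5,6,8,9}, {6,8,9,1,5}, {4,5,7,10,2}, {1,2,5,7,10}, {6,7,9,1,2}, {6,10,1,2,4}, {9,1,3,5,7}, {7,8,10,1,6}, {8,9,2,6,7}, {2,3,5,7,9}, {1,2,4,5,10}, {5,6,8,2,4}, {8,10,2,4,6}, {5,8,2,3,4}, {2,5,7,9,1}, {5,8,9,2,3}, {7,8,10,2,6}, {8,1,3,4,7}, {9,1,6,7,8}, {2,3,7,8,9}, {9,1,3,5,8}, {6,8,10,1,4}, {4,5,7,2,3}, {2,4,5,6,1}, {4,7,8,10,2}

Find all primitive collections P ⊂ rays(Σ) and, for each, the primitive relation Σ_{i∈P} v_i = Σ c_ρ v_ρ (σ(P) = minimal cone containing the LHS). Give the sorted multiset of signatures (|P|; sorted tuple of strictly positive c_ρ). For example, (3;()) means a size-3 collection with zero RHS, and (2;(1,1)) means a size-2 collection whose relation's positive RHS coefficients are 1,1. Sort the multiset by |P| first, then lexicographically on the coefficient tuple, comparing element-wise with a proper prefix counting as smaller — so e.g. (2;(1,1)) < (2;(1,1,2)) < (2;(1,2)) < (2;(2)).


Primitive collections (12):

  • {3,6}:  v_{3} + v_{6} = v_{8}  so sig = (2;(1))
  • {4,9}:  v_{4} + v_{9} = v_{3}  so sig = (2;(1))
  • {9,10}:  v_{9} + v_{10} = v_{7}  so sig = (2;(1))
  • {3,10}:  v_{3} + v_{10} = v_{4} + v_{7}  so sig = (2;(1,1))
  • {1,2,3}:  v_{1} + v_{2} + v_{3} = 0  so sig = (3;())
  • {5,8,10}:  v_{5} + v_{8} + v_{10} = 0  so sig = (3;())
  • {1,2,8}:  v_{1} + v_{2} + v_{8} = v_{6}  so sig = (3;(1))
  • {5,7,8}:  v_{5} + v_{7} + v_{8} = v_{9}  so sig = (3;(1))
  • {4,6,7}:  v_{4} + v_{6} + v_{7} = v_{8} + v_{10}  so sig = (3;(1,1))
  • {5,6,10}:  v_{5} + v_{6} + v_{10} = v_{1} + v_{2}  so sig = (3;(1,1))
  • {5,6,7}:  v_{5} + v_{6} + v_{7} = v_{1} + v_{2} + v_{9}  so sig = (3;(1,1,1))
  • {1,2,4,7}:  v_{1} + v_{2} + v_{4} + v_{7} = v_{10}  so sig = (4;(1))

Sorted signature multiset PRS(X):
    (2;(1))
    (2;(1))
    (2;(1))
    (2;(1,1))
    (3;())
    (3;())
    (3;(1))
    (3;(1))
    (3;(1,1))
    (3;(1,1))
    (3;(1,1,1))
    (4;(1))
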